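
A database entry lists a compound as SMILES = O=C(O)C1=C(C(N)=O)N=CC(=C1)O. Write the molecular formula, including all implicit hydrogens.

Walk through each heavy atom and fill implicit hydrogens from standard valence (C 4, N 3, O 2, S 2, halogen 1):
  atom 1: O, bond orders sum to 2 (valence 2) → 0 H
  atom 2: C, bond orders sum to 4 (valence 4) → 0 H
  atom 3: O, bond orders sum to 1 (valence 2) → 1 H
  atom 4: C, bond orders sum to 4 (valence 4) → 0 H
  atom 5: C, bond orders sum to 4 (valence 4) → 0 H
  atom 6: C, bond orders sum to 4 (valence 4) → 0 H
  atom 7: N, bond orders sum to 1 (valence 3) → 2 H
  atom 8: O, bond orders sum to 2 (valence 2) → 0 H
  atom 9: N, bond orders sum to 3 (valence 3) → 0 H
  atom 10: C, bond orders sum to 3 (valence 4) → 1 H
  atom 11: C, bond orders sum to 4 (valence 4) → 0 H
  atom 12: C, bond orders sum to 3 (valence 4) → 1 H
  atom 13: O, bond orders sum to 1 (valence 2) → 1 H
Totals → C:7, H:6, N:2, O:4.
In Hill order: C7H6N2O4.

C7H6N2O4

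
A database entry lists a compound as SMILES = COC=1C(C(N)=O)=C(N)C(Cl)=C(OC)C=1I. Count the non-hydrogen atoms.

Every atom symbol written in the SMILES (organic subset) is one heavy atom; implicit H are not written.
Heavy atoms by element → C:9, Cl:1, I:1, N:2, O:3.
Total: 16.

16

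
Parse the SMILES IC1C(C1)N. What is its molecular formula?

Walk through each heavy atom and fill implicit hydrogens from standard valence (C 4, N 3, O 2, S 2, halogen 1):
  atom 1: I (halogen, monovalent) → 0 H
  atom 2: C, bond orders sum to 3 (valence 4) → 1 H
  atom 3: C, bond orders sum to 3 (valence 4) → 1 H
  atom 4: C, bond orders sum to 2 (valence 4) → 2 H
  atom 5: N, bond orders sum to 1 (valence 3) → 2 H
Totals → C:3, H:6, I:1, N:1.

C3H6IN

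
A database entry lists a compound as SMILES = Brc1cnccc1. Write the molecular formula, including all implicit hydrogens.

C5H4BrN

Walk through each heavy atom and fill implicit hydrogens from standard valence (C 4, N 3, O 2, S 2, halogen 1); for lowercase aromatic atoms, an aromatic c carries 1 H when it has two neighbours and 0 H with three, and aromatic n carries 0 H:
  atom 1: Br (halogen, monovalent) → 0 H
  atom 2: aromatic c, 3 neighbours → 0 H
  atom 3: aromatic c, 2 neighbours → 1 H
  atom 4: aromatic n, 2 neighbours → 0 H
  atom 5: aromatic c, 2 neighbours → 1 H
  atom 6: aromatic c, 2 neighbours → 1 H
  atom 7: aromatic c, 2 neighbours → 1 H
Totals → C:5, H:4, Br:1, N:1.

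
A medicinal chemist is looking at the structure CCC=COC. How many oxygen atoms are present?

1

Scan the SMILES for O atoms (remember two-letter symbols like Cl and Br are single atoms).
Oxygen count: 1.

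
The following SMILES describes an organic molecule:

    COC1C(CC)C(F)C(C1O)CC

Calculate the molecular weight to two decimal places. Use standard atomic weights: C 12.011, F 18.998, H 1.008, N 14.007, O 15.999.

First, the molecular formula is C10H19FO2 (counting implicit H from valence).
  C: 10 × 12.011 = 120.110
  F: 1 × 18.998 = 18.998
  H: 19 × 1.008 = 19.152
  O: 2 × 15.999 = 31.998
Sum: 10×12.011 + 1×18.998 + 19×1.008 + 2×15.999 = 190.258 → 190.26 g/mol.

190.26 g/mol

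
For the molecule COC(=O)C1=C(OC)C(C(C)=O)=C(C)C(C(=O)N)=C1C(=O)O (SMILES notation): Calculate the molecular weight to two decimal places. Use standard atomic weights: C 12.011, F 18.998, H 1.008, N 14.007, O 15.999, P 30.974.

First, the molecular formula is C14H15NO7 (counting implicit H from valence).
  C: 14 × 12.011 = 168.154
  H: 15 × 1.008 = 15.120
  N: 1 × 14.007 = 14.007
  O: 7 × 15.999 = 111.993
Sum: 14×12.011 + 15×1.008 + 1×14.007 + 7×15.999 = 309.274 → 309.27 g/mol.

309.27 g/mol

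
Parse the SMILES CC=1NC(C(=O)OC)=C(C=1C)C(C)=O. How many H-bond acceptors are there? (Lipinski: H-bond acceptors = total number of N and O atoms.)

N atoms: 1; O atoms: 3.
Lipinski HBA = 1 + 3 = 4.

4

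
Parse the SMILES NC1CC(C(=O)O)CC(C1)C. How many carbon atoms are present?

8

Count every carbon token in the SMILES (each C, including those in ring-closure positions and inside branches).
Carbon count: 8.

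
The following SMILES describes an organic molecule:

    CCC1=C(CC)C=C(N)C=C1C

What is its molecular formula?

C11H17N

Walk through each heavy atom and fill implicit hydrogens from standard valence (C 4, N 3, O 2, S 2, halogen 1):
  atom 1: C, bond orders sum to 1 (valence 4) → 3 H
  atom 2: C, bond orders sum to 2 (valence 4) → 2 H
  atom 3: C, bond orders sum to 4 (valence 4) → 0 H
  atom 4: C, bond orders sum to 4 (valence 4) → 0 H
  atom 5: C, bond orders sum to 2 (valence 4) → 2 H
  atom 6: C, bond orders sum to 1 (valence 4) → 3 H
  atom 7: C, bond orders sum to 3 (valence 4) → 1 H
  atom 8: C, bond orders sum to 4 (valence 4) → 0 H
  atom 9: N, bond orders sum to 1 (valence 3) → 2 H
  atom 10: C, bond orders sum to 3 (valence 4) → 1 H
  atom 11: C, bond orders sum to 4 (valence 4) → 0 H
  atom 12: C, bond orders sum to 1 (valence 4) → 3 H
Totals → C:11, H:17, N:1.
In Hill order: C11H17N.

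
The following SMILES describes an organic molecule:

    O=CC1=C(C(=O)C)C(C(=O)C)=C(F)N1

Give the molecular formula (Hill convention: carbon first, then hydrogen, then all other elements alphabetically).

C9H8FNO3

Walk through each heavy atom and fill implicit hydrogens from standard valence (C 4, N 3, O 2, S 2, halogen 1):
  atom 1: O, bond orders sum to 2 (valence 2) → 0 H
  atom 2: C, bond orders sum to 3 (valence 4) → 1 H
  atom 3: C, bond orders sum to 4 (valence 4) → 0 H
  atom 4: C, bond orders sum to 4 (valence 4) → 0 H
  atom 5: C, bond orders sum to 4 (valence 4) → 0 H
  atom 6: O, bond orders sum to 2 (valence 2) → 0 H
  atom 7: C, bond orders sum to 1 (valence 4) → 3 H
  atom 8: C, bond orders sum to 4 (valence 4) → 0 H
  atom 9: C, bond orders sum to 4 (valence 4) → 0 H
  atom 10: O, bond orders sum to 2 (valence 2) → 0 H
  atom 11: C, bond orders sum to 1 (valence 4) → 3 H
  atom 12: C, bond orders sum to 4 (valence 4) → 0 H
  atom 13: F (halogen, monovalent) → 0 H
  atom 14: N, bond orders sum to 2 (valence 3) → 1 H
Totals → C:9, H:8, F:1, N:1, O:3.
In Hill order: C9H8FNO3.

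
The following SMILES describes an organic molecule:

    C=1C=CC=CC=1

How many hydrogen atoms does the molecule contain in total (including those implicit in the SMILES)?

Walk through each heavy atom and fill implicit hydrogens from standard valence (C 4, N 3, O 2, S 2, halogen 1):
  atom 1: C, bond orders sum to 3 (valence 4) → 1 H
  atom 2: C, bond orders sum to 3 (valence 4) → 1 H
  atom 3: C, bond orders sum to 3 (valence 4) → 1 H
  atom 4: C, bond orders sum to 3 (valence 4) → 1 H
  atom 5: C, bond orders sum to 3 (valence 4) → 1 H
  atom 6: C, bond orders sum to 3 (valence 4) → 1 H
Total hydrogens: 6.

6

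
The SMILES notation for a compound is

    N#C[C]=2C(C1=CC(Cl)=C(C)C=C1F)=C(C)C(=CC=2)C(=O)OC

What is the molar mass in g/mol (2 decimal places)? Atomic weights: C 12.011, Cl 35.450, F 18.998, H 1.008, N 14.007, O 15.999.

317.74 g/mol

First, the molecular formula is C17H13ClFNO2 (counting implicit H from valence).
  C: 17 × 12.011 = 204.187
  Cl: 1 × 35.450 = 35.450
  F: 1 × 18.998 = 18.998
  H: 13 × 1.008 = 13.104
  N: 1 × 14.007 = 14.007
  O: 2 × 15.999 = 31.998
Sum: 17×12.011 + 1×35.450 + 1×18.998 + 13×1.008 + 1×14.007 + 2×15.999 = 317.744 → 317.74 g/mol.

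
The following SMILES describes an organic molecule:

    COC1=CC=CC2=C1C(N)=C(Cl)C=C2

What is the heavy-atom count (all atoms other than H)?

Every atom symbol written in the SMILES (organic subset) is one heavy atom; implicit H are not written.
Heavy atoms by element → C:11, Cl:1, N:1, O:1.
Total: 14.

14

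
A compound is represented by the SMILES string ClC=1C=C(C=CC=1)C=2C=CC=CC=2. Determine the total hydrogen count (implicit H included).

Walk through each heavy atom and fill implicit hydrogens from standard valence (C 4, N 3, O 2, S 2, halogen 1):
  atom 1: Cl (halogen, monovalent) → 0 H
  atom 2: C, bond orders sum to 4 (valence 4) → 0 H
  atom 3: C, bond orders sum to 3 (valence 4) → 1 H
  atom 4: C, bond orders sum to 4 (valence 4) → 0 H
  atom 5: C, bond orders sum to 3 (valence 4) → 1 H
  atom 6: C, bond orders sum to 3 (valence 4) → 1 H
  atom 7: C, bond orders sum to 3 (valence 4) → 1 H
  atom 8: C, bond orders sum to 4 (valence 4) → 0 H
  atom 9: C, bond orders sum to 3 (valence 4) → 1 H
  atom 10: C, bond orders sum to 3 (valence 4) → 1 H
  atom 11: C, bond orders sum to 3 (valence 4) → 1 H
  atom 12: C, bond orders sum to 3 (valence 4) → 1 H
  atom 13: C, bond orders sum to 3 (valence 4) → 1 H
Total hydrogens: 9.

9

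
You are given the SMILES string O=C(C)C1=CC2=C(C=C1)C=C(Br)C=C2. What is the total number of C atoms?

Count every carbon token in the SMILES (each C, including those in ring-closure positions and inside branches).
Carbon count: 12.

12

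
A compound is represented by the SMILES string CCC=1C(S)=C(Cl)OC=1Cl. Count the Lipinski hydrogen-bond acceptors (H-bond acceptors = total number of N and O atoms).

1

N atoms: 0; O atoms: 1.
Lipinski HBA = 0 + 1 = 1.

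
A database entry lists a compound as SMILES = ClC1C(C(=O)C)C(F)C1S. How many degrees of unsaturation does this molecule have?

Degree of unsaturation = (number of rings) + (number of π bonds).
Ring closures in the SMILES: 1.
π bonds: 1 double bond (each 1 DoU) → 1 DoU from unsaturation.
Total DoU = 1 + 1 = 2.

2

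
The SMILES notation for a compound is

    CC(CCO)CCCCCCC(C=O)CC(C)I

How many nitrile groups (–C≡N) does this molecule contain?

0

Scan the SMILES for the nitrile motif — none present.
Groups that are present: 1 aldehyde, 1 hydroxyl.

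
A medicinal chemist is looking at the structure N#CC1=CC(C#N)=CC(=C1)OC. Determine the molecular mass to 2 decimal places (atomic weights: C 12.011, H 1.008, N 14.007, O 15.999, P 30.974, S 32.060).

First, the molecular formula is C9H6N2O (counting implicit H from valence).
  C: 9 × 12.011 = 108.099
  H: 6 × 1.008 = 6.048
  N: 2 × 14.007 = 28.014
  O: 1 × 15.999 = 15.999
Sum: 9×12.011 + 6×1.008 + 2×14.007 + 1×15.999 = 158.160 → 158.16 g/mol.

158.16 g/mol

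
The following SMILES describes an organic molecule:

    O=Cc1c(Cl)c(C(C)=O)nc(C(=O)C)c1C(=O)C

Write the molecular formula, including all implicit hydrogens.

Walk through each heavy atom and fill implicit hydrogens from standard valence (C 4, N 3, O 2, S 2, halogen 1); for lowercase aromatic atoms, an aromatic c carries 1 H when it has two neighbours and 0 H with three, and aromatic n carries 0 H:
  atom 1: O, bond orders sum to 2 (valence 2) → 0 H
  atom 2: C, bond orders sum to 3 (valence 4) → 1 H
  atom 3: aromatic c, 3 neighbours → 0 H
  atom 4: aromatic c, 3 neighbours → 0 H
  atom 5: Cl (halogen, monovalent) → 0 H
  atom 6: aromatic c, 3 neighbours → 0 H
  atom 7: C, bond orders sum to 4 (valence 4) → 0 H
  atom 8: C, bond orders sum to 1 (valence 4) → 3 H
  atom 9: O, bond orders sum to 2 (valence 2) → 0 H
  atom 10: aromatic n, 2 neighbours → 0 H
  atom 11: aromatic c, 3 neighbours → 0 H
  atom 12: C, bond orders sum to 4 (valence 4) → 0 H
  atom 13: O, bond orders sum to 2 (valence 2) → 0 H
  atom 14: C, bond orders sum to 1 (valence 4) → 3 H
  atom 15: aromatic c, 3 neighbours → 0 H
  atom 16: C, bond orders sum to 4 (valence 4) → 0 H
  atom 17: O, bond orders sum to 2 (valence 2) → 0 H
  atom 18: C, bond orders sum to 1 (valence 4) → 3 H
Totals → C:12, H:10, Cl:1, N:1, O:4.
In Hill order: C12H10ClNO4.

C12H10ClNO4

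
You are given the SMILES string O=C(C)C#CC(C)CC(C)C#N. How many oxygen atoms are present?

Scan the SMILES for O atoms (remember two-letter symbols like Cl and Br are single atoms).
Oxygen count: 1.

1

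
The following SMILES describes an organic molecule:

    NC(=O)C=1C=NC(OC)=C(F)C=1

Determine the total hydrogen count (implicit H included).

Walk through each heavy atom and fill implicit hydrogens from standard valence (C 4, N 3, O 2, S 2, halogen 1):
  atom 1: N, bond orders sum to 1 (valence 3) → 2 H
  atom 2: C, bond orders sum to 4 (valence 4) → 0 H
  atom 3: O, bond orders sum to 2 (valence 2) → 0 H
  atom 4: C, bond orders sum to 4 (valence 4) → 0 H
  atom 5: C, bond orders sum to 3 (valence 4) → 1 H
  atom 6: N, bond orders sum to 3 (valence 3) → 0 H
  atom 7: C, bond orders sum to 4 (valence 4) → 0 H
  atom 8: O, bond orders sum to 2 (valence 2) → 0 H
  atom 9: C, bond orders sum to 1 (valence 4) → 3 H
  atom 10: C, bond orders sum to 4 (valence 4) → 0 H
  atom 11: F (halogen, monovalent) → 0 H
  atom 12: C, bond orders sum to 3 (valence 4) → 1 H
Total hydrogens: 7.

7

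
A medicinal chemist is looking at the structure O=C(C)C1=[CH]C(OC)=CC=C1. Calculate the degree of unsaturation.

Degree of unsaturation = (number of rings) + (number of π bonds).
Ring closures in the SMILES: 1.
π bonds: 4 double bonds (each 1 DoU) → 4 DoU from unsaturation.
Total DoU = 1 + 4 = 5.

5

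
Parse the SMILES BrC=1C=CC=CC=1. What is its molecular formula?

Walk through each heavy atom and fill implicit hydrogens from standard valence (C 4, N 3, O 2, S 2, halogen 1):
  atom 1: Br (halogen, monovalent) → 0 H
  atom 2: C, bond orders sum to 4 (valence 4) → 0 H
  atom 3: C, bond orders sum to 3 (valence 4) → 1 H
  atom 4: C, bond orders sum to 3 (valence 4) → 1 H
  atom 5: C, bond orders sum to 3 (valence 4) → 1 H
  atom 6: C, bond orders sum to 3 (valence 4) → 1 H
  atom 7: C, bond orders sum to 3 (valence 4) → 1 H
Totals → C:6, H:5, Br:1.

C6H5Br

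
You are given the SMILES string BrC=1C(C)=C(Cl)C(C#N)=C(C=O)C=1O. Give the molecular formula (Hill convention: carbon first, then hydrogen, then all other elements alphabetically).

C9H5BrClNO2

Walk through each heavy atom and fill implicit hydrogens from standard valence (C 4, N 3, O 2, S 2, halogen 1):
  atom 1: Br (halogen, monovalent) → 0 H
  atom 2: C, bond orders sum to 4 (valence 4) → 0 H
  atom 3: C, bond orders sum to 4 (valence 4) → 0 H
  atom 4: C, bond orders sum to 1 (valence 4) → 3 H
  atom 5: C, bond orders sum to 4 (valence 4) → 0 H
  atom 6: Cl (halogen, monovalent) → 0 H
  atom 7: C, bond orders sum to 4 (valence 4) → 0 H
  atom 8: C, bond orders sum to 4 (valence 4) → 0 H
  atom 9: N, bond orders sum to 3 (valence 3) → 0 H
  atom 10: C, bond orders sum to 4 (valence 4) → 0 H
  atom 11: C, bond orders sum to 3 (valence 4) → 1 H
  atom 12: O, bond orders sum to 2 (valence 2) → 0 H
  atom 13: C, bond orders sum to 4 (valence 4) → 0 H
  atom 14: O, bond orders sum to 1 (valence 2) → 1 H
Totals → C:9, H:5, Br:1, Cl:1, N:1, O:2.
In Hill order: C9H5BrClNO2.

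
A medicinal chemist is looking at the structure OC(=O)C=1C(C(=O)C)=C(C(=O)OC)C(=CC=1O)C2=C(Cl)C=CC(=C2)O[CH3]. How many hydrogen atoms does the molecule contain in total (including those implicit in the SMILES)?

15

Walk through each heavy atom and fill implicit hydrogens from standard valence (C 4, N 3, O 2, S 2, halogen 1):
  atom 1: O, bond orders sum to 1 (valence 2) → 1 H
  atom 2: C, bond orders sum to 4 (valence 4) → 0 H
  atom 3: O, bond orders sum to 2 (valence 2) → 0 H
  atom 4: C, bond orders sum to 4 (valence 4) → 0 H
  atom 5: C, bond orders sum to 4 (valence 4) → 0 H
  atom 6: C, bond orders sum to 4 (valence 4) → 0 H
  atom 7: O, bond orders sum to 2 (valence 2) → 0 H
  atom 8: C, bond orders sum to 1 (valence 4) → 3 H
  atom 9: C, bond orders sum to 4 (valence 4) → 0 H
  atom 10: C, bond orders sum to 4 (valence 4) → 0 H
  atom 11: O, bond orders sum to 2 (valence 2) → 0 H
  atom 12: O, bond orders sum to 2 (valence 2) → 0 H
  atom 13: C, bond orders sum to 1 (valence 4) → 3 H
  atom 14: C, bond orders sum to 4 (valence 4) → 0 H
  atom 15: C, bond orders sum to 3 (valence 4) → 1 H
  atom 16: C, bond orders sum to 4 (valence 4) → 0 H
  atom 17: O, bond orders sum to 1 (valence 2) → 1 H
  atom 18: C, bond orders sum to 4 (valence 4) → 0 H
  atom 19: C, bond orders sum to 4 (valence 4) → 0 H
  atom 20: Cl (halogen, monovalent) → 0 H
  atom 21: C, bond orders sum to 3 (valence 4) → 1 H
  atom 22: C, bond orders sum to 3 (valence 4) → 1 H
  atom 23: C, bond orders sum to 4 (valence 4) → 0 H
  atom 24: C, bond orders sum to 3 (valence 4) → 1 H
  atom 25: O, bond orders sum to 2 (valence 2) → 0 H
  atom 26: C with explicit H count 3
Total hydrogens: 15.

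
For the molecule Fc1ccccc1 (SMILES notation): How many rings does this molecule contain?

In SMILES, each pair of matching ring-closure digits denotes one ring-closing bond; the number of such bonds equals the number of independent rings.
Ring-closure bonds here: 1.

1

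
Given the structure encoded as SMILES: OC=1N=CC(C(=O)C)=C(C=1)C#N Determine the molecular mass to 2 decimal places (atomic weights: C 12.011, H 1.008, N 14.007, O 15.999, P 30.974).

First, the molecular formula is C8H6N2O2 (counting implicit H from valence).
  C: 8 × 12.011 = 96.088
  H: 6 × 1.008 = 6.048
  N: 2 × 14.007 = 28.014
  O: 2 × 15.999 = 31.998
Sum: 8×12.011 + 6×1.008 + 2×14.007 + 2×15.999 = 162.148 → 162.15 g/mol.

162.15 g/mol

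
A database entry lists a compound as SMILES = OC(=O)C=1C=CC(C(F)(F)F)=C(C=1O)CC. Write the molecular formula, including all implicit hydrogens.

C10H9F3O3

Walk through each heavy atom and fill implicit hydrogens from standard valence (C 4, N 3, O 2, S 2, halogen 1):
  atom 1: O, bond orders sum to 1 (valence 2) → 1 H
  atom 2: C, bond orders sum to 4 (valence 4) → 0 H
  atom 3: O, bond orders sum to 2 (valence 2) → 0 H
  atom 4: C, bond orders sum to 4 (valence 4) → 0 H
  atom 5: C, bond orders sum to 3 (valence 4) → 1 H
  atom 6: C, bond orders sum to 3 (valence 4) → 1 H
  atom 7: C, bond orders sum to 4 (valence 4) → 0 H
  atom 8: C, bond orders sum to 4 (valence 4) → 0 H
  atom 9: F (halogen, monovalent) → 0 H
  atom 10: F (halogen, monovalent) → 0 H
  atom 11: F (halogen, monovalent) → 0 H
  atom 12: C, bond orders sum to 4 (valence 4) → 0 H
  atom 13: C, bond orders sum to 4 (valence 4) → 0 H
  atom 14: O, bond orders sum to 1 (valence 2) → 1 H
  atom 15: C, bond orders sum to 2 (valence 4) → 2 H
  atom 16: C, bond orders sum to 1 (valence 4) → 3 H
Totals → C:10, H:9, F:3, O:3.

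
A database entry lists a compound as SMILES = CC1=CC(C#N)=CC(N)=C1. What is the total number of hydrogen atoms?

Walk through each heavy atom and fill implicit hydrogens from standard valence (C 4, N 3, O 2, S 2, halogen 1):
  atom 1: C, bond orders sum to 1 (valence 4) → 3 H
  atom 2: C, bond orders sum to 4 (valence 4) → 0 H
  atom 3: C, bond orders sum to 3 (valence 4) → 1 H
  atom 4: C, bond orders sum to 4 (valence 4) → 0 H
  atom 5: C, bond orders sum to 4 (valence 4) → 0 H
  atom 6: N, bond orders sum to 3 (valence 3) → 0 H
  atom 7: C, bond orders sum to 3 (valence 4) → 1 H
  atom 8: C, bond orders sum to 4 (valence 4) → 0 H
  atom 9: N, bond orders sum to 1 (valence 3) → 2 H
  atom 10: C, bond orders sum to 3 (valence 4) → 1 H
Total hydrogens: 8.

8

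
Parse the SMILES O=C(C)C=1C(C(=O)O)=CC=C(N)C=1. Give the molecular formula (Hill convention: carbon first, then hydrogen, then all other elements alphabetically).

Walk through each heavy atom and fill implicit hydrogens from standard valence (C 4, N 3, O 2, S 2, halogen 1):
  atom 1: O, bond orders sum to 2 (valence 2) → 0 H
  atom 2: C, bond orders sum to 4 (valence 4) → 0 H
  atom 3: C, bond orders sum to 1 (valence 4) → 3 H
  atom 4: C, bond orders sum to 4 (valence 4) → 0 H
  atom 5: C, bond orders sum to 4 (valence 4) → 0 H
  atom 6: C, bond orders sum to 4 (valence 4) → 0 H
  atom 7: O, bond orders sum to 2 (valence 2) → 0 H
  atom 8: O, bond orders sum to 1 (valence 2) → 1 H
  atom 9: C, bond orders sum to 3 (valence 4) → 1 H
  atom 10: C, bond orders sum to 3 (valence 4) → 1 H
  atom 11: C, bond orders sum to 4 (valence 4) → 0 H
  atom 12: N, bond orders sum to 1 (valence 3) → 2 H
  atom 13: C, bond orders sum to 3 (valence 4) → 1 H
Totals → C:9, H:9, N:1, O:3.
In Hill order: C9H9NO3.

C9H9NO3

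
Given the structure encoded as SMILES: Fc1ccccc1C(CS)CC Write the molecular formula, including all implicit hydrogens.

Walk through each heavy atom and fill implicit hydrogens from standard valence (C 4, N 3, O 2, S 2, halogen 1); for lowercase aromatic atoms, an aromatic c carries 1 H when it has two neighbours and 0 H with three, and aromatic n carries 0 H:
  atom 1: F (halogen, monovalent) → 0 H
  atom 2: aromatic c, 3 neighbours → 0 H
  atom 3: aromatic c, 2 neighbours → 1 H
  atom 4: aromatic c, 2 neighbours → 1 H
  atom 5: aromatic c, 2 neighbours → 1 H
  atom 6: aromatic c, 2 neighbours → 1 H
  atom 7: aromatic c, 3 neighbours → 0 H
  atom 8: C, bond orders sum to 3 (valence 4) → 1 H
  atom 9: C, bond orders sum to 2 (valence 4) → 2 H
  atom 10: S, bond orders sum to 1 (valence 2) → 1 H
  atom 11: C, bond orders sum to 2 (valence 4) → 2 H
  atom 12: C, bond orders sum to 1 (valence 4) → 3 H
Totals → C:10, H:13, F:1, S:1.
In Hill order: C10H13FS.

C10H13FS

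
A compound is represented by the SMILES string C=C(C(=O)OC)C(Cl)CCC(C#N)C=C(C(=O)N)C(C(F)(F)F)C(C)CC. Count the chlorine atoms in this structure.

Scan the SMILES for Cl atoms (remember two-letter symbols like Cl and Br are single atoms).
Chlorine count: 1.

1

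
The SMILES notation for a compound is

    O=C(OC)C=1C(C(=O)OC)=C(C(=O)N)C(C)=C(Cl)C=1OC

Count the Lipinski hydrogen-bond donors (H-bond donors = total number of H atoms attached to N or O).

Donors: find every N or O and count the H atoms it carries.
  atom 1 (O): bond orders sum to 2 → 0 H
  atom 3 (O): bond orders sum to 2 → 0 H
  atom 8 (O): bond orders sum to 2 → 0 H
  atom 9 (O): bond orders sum to 2 → 0 H
  atom 13 (O): bond orders sum to 2 → 0 H
  atom 14 (N): bond orders sum to 1 → 2 H
  atom 20 (O): bond orders sum to 2 → 0 H
Lipinski HBD = 2.

2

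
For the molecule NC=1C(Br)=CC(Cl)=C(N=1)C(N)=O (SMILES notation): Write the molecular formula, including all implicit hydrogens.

C6H5BrClN3O

Walk through each heavy atom and fill implicit hydrogens from standard valence (C 4, N 3, O 2, S 2, halogen 1):
  atom 1: N, bond orders sum to 1 (valence 3) → 2 H
  atom 2: C, bond orders sum to 4 (valence 4) → 0 H
  atom 3: C, bond orders sum to 4 (valence 4) → 0 H
  atom 4: Br (halogen, monovalent) → 0 H
  atom 5: C, bond orders sum to 3 (valence 4) → 1 H
  atom 6: C, bond orders sum to 4 (valence 4) → 0 H
  atom 7: Cl (halogen, monovalent) → 0 H
  atom 8: C, bond orders sum to 4 (valence 4) → 0 H
  atom 9: N, bond orders sum to 3 (valence 3) → 0 H
  atom 10: C, bond orders sum to 4 (valence 4) → 0 H
  atom 11: N, bond orders sum to 1 (valence 3) → 2 H
  atom 12: O, bond orders sum to 2 (valence 2) → 0 H
Totals → C:6, H:5, Br:1, Cl:1, N:3, O:1.
In Hill order: C6H5BrClN3O.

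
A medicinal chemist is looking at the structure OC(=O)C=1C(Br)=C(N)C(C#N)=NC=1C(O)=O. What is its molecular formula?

Walk through each heavy atom and fill implicit hydrogens from standard valence (C 4, N 3, O 2, S 2, halogen 1):
  atom 1: O, bond orders sum to 1 (valence 2) → 1 H
  atom 2: C, bond orders sum to 4 (valence 4) → 0 H
  atom 3: O, bond orders sum to 2 (valence 2) → 0 H
  atom 4: C, bond orders sum to 4 (valence 4) → 0 H
  atom 5: C, bond orders sum to 4 (valence 4) → 0 H
  atom 6: Br (halogen, monovalent) → 0 H
  atom 7: C, bond orders sum to 4 (valence 4) → 0 H
  atom 8: N, bond orders sum to 1 (valence 3) → 2 H
  atom 9: C, bond orders sum to 4 (valence 4) → 0 H
  atom 10: C, bond orders sum to 4 (valence 4) → 0 H
  atom 11: N, bond orders sum to 3 (valence 3) → 0 H
  atom 12: N, bond orders sum to 3 (valence 3) → 0 H
  atom 13: C, bond orders sum to 4 (valence 4) → 0 H
  atom 14: C, bond orders sum to 4 (valence 4) → 0 H
  atom 15: O, bond orders sum to 1 (valence 2) → 1 H
  atom 16: O, bond orders sum to 2 (valence 2) → 0 H
Totals → C:8, H:4, Br:1, N:3, O:4.

C8H4BrN3O4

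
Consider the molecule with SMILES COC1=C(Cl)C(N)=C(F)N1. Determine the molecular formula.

Walk through each heavy atom and fill implicit hydrogens from standard valence (C 4, N 3, O 2, S 2, halogen 1):
  atom 1: C, bond orders sum to 1 (valence 4) → 3 H
  atom 2: O, bond orders sum to 2 (valence 2) → 0 H
  atom 3: C, bond orders sum to 4 (valence 4) → 0 H
  atom 4: C, bond orders sum to 4 (valence 4) → 0 H
  atom 5: Cl (halogen, monovalent) → 0 H
  atom 6: C, bond orders sum to 4 (valence 4) → 0 H
  atom 7: N, bond orders sum to 1 (valence 3) → 2 H
  atom 8: C, bond orders sum to 4 (valence 4) → 0 H
  atom 9: F (halogen, monovalent) → 0 H
  atom 10: N, bond orders sum to 2 (valence 3) → 1 H
Totals → C:5, H:6, Cl:1, F:1, N:2, O:1.
In Hill order: C5H6ClFN2O.

C5H6ClFN2O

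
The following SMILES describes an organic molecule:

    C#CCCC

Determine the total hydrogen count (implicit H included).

8

Walk through each heavy atom and fill implicit hydrogens from standard valence (C 4, N 3, O 2, S 2, halogen 1):
  atom 1: C, bond orders sum to 3 (valence 4) → 1 H
  atom 2: C, bond orders sum to 4 (valence 4) → 0 H
  atom 3: C, bond orders sum to 2 (valence 4) → 2 H
  atom 4: C, bond orders sum to 2 (valence 4) → 2 H
  atom 5: C, bond orders sum to 1 (valence 4) → 3 H
Total hydrogens: 8.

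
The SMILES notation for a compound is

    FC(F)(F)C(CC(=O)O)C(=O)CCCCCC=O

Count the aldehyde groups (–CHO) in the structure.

The aldehyde motif appears at heavy-atom position 17 in the SMILES.
Other groups present: 1 carboxylic acid, 1 ketone.
Aldehyde count: 1.

1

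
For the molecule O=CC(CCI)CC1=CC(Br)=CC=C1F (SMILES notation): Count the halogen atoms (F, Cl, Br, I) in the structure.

3

Halogen atoms appear at heavy-atom positions 6, 11, 15 (1×Br, 1×F, 1×I).
Other groups present: 1 aldehyde.
Halogen count: 3.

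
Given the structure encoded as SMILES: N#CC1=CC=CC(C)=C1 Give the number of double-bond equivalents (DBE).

Degree of unsaturation = (number of rings) + (number of π bonds).
Ring closures in the SMILES: 1.
π bonds: 3 double bonds (each 1 DoU), 1 triple bond (each 2 DoU) → 5 DoU from unsaturation.
Total DoU = 1 + 5 = 6.

6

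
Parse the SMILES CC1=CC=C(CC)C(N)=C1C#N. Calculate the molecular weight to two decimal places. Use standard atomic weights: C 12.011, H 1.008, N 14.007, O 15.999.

160.22 g/mol

First, the molecular formula is C10H12N2 (counting implicit H from valence).
  C: 10 × 12.011 = 120.110
  H: 12 × 1.008 = 12.096
  N: 2 × 14.007 = 28.014
Sum: 10×12.011 + 12×1.008 + 2×14.007 = 160.220 → 160.22 g/mol.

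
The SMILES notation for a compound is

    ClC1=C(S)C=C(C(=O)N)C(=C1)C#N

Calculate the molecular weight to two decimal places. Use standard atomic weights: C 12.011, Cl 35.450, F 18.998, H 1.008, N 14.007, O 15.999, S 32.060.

212.65 g/mol

First, the molecular formula is C8H5ClN2OS (counting implicit H from valence).
  C: 8 × 12.011 = 96.088
  Cl: 1 × 35.450 = 35.450
  H: 5 × 1.008 = 5.040
  N: 2 × 14.007 = 28.014
  O: 1 × 15.999 = 15.999
  S: 1 × 32.060 = 32.060
Sum: 8×12.011 + 1×35.450 + 5×1.008 + 2×14.007 + 1×15.999 + 1×32.060 = 212.651 → 212.65 g/mol.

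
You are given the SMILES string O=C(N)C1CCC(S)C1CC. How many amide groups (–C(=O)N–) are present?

1

The amide motif appears at heavy-atom position 2 in the SMILES.
Other groups present: 1 thiol.
Amide count: 1.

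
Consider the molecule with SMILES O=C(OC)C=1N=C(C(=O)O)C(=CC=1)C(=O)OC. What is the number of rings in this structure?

1

In SMILES, each pair of matching ring-closure digits denotes one ring-closing bond; the number of such bonds equals the number of independent rings.
Ring-closure bonds here: 1.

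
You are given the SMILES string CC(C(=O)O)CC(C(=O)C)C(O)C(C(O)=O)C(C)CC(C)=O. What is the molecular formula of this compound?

C15H24O7

Walk through each heavy atom and fill implicit hydrogens from standard valence (C 4, N 3, O 2, S 2, halogen 1):
  atom 1: C, bond orders sum to 1 (valence 4) → 3 H
  atom 2: C, bond orders sum to 3 (valence 4) → 1 H
  atom 3: C, bond orders sum to 4 (valence 4) → 0 H
  atom 4: O, bond orders sum to 2 (valence 2) → 0 H
  atom 5: O, bond orders sum to 1 (valence 2) → 1 H
  atom 6: C, bond orders sum to 2 (valence 4) → 2 H
  atom 7: C, bond orders sum to 3 (valence 4) → 1 H
  atom 8: C, bond orders sum to 4 (valence 4) → 0 H
  atom 9: O, bond orders sum to 2 (valence 2) → 0 H
  atom 10: C, bond orders sum to 1 (valence 4) → 3 H
  atom 11: C, bond orders sum to 3 (valence 4) → 1 H
  atom 12: O, bond orders sum to 1 (valence 2) → 1 H
  atom 13: C, bond orders sum to 3 (valence 4) → 1 H
  atom 14: C, bond orders sum to 4 (valence 4) → 0 H
  atom 15: O, bond orders sum to 1 (valence 2) → 1 H
  atom 16: O, bond orders sum to 2 (valence 2) → 0 H
  atom 17: C, bond orders sum to 3 (valence 4) → 1 H
  atom 18: C, bond orders sum to 1 (valence 4) → 3 H
  atom 19: C, bond orders sum to 2 (valence 4) → 2 H
  atom 20: C, bond orders sum to 4 (valence 4) → 0 H
  atom 21: C, bond orders sum to 1 (valence 4) → 3 H
  atom 22: O, bond orders sum to 2 (valence 2) → 0 H
Totals → C:15, H:24, O:7.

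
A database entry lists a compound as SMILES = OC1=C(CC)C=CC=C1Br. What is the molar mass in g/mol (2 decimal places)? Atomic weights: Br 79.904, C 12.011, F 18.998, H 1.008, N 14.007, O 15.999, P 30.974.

201.06 g/mol

First, the molecular formula is C8H9BrO (counting implicit H from valence).
  Br: 1 × 79.904 = 79.904
  C: 8 × 12.011 = 96.088
  H: 9 × 1.008 = 9.072
  O: 1 × 15.999 = 15.999
Sum: 1×79.904 + 8×12.011 + 9×1.008 + 1×15.999 = 201.063 → 201.06 g/mol.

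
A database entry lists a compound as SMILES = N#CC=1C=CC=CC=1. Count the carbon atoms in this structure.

7

Count every carbon token in the SMILES (each C, including those in ring-closure positions and inside branches).
Carbon count: 7.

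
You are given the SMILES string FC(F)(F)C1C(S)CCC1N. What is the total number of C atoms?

6

Count every carbon token in the SMILES (each C, including those in ring-closure positions and inside branches).
Carbon count: 6.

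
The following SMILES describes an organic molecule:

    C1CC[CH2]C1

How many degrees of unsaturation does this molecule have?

Degree of unsaturation = (number of rings) + (number of π bonds).
Ring closures in the SMILES: 1.
π bonds: none → 0 DoU from unsaturation.
Total DoU = 1 + 0 = 1.

1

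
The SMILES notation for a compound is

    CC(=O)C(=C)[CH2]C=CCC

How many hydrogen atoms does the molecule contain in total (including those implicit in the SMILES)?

14

Walk through each heavy atom and fill implicit hydrogens from standard valence (C 4, N 3, O 2, S 2, halogen 1):
  atom 1: C, bond orders sum to 1 (valence 4) → 3 H
  atom 2: C, bond orders sum to 4 (valence 4) → 0 H
  atom 3: O, bond orders sum to 2 (valence 2) → 0 H
  atom 4: C, bond orders sum to 4 (valence 4) → 0 H
  atom 5: C, bond orders sum to 2 (valence 4) → 2 H
  atom 6: C with explicit H count 2
  atom 7: C, bond orders sum to 3 (valence 4) → 1 H
  atom 8: C, bond orders sum to 3 (valence 4) → 1 H
  atom 9: C, bond orders sum to 2 (valence 4) → 2 H
  atom 10: C, bond orders sum to 1 (valence 4) → 3 H
Total hydrogens: 14.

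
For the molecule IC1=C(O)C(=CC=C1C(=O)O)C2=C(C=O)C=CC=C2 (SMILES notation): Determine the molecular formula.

C14H9IO4

Walk through each heavy atom and fill implicit hydrogens from standard valence (C 4, N 3, O 2, S 2, halogen 1):
  atom 1: I (halogen, monovalent) → 0 H
  atom 2: C, bond orders sum to 4 (valence 4) → 0 H
  atom 3: C, bond orders sum to 4 (valence 4) → 0 H
  atom 4: O, bond orders sum to 1 (valence 2) → 1 H
  atom 5: C, bond orders sum to 4 (valence 4) → 0 H
  atom 6: C, bond orders sum to 3 (valence 4) → 1 H
  atom 7: C, bond orders sum to 3 (valence 4) → 1 H
  atom 8: C, bond orders sum to 4 (valence 4) → 0 H
  atom 9: C, bond orders sum to 4 (valence 4) → 0 H
  atom 10: O, bond orders sum to 2 (valence 2) → 0 H
  atom 11: O, bond orders sum to 1 (valence 2) → 1 H
  atom 12: C, bond orders sum to 4 (valence 4) → 0 H
  atom 13: C, bond orders sum to 4 (valence 4) → 0 H
  atom 14: C, bond orders sum to 3 (valence 4) → 1 H
  atom 15: O, bond orders sum to 2 (valence 2) → 0 H
  atom 16: C, bond orders sum to 3 (valence 4) → 1 H
  atom 17: C, bond orders sum to 3 (valence 4) → 1 H
  atom 18: C, bond orders sum to 3 (valence 4) → 1 H
  atom 19: C, bond orders sum to 3 (valence 4) → 1 H
Totals → C:14, H:9, I:1, O:4.
In Hill order: C14H9IO4.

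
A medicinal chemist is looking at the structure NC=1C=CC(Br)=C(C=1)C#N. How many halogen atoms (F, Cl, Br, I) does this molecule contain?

Halogen atoms appear at heavy-atom position 6 (1×Br).
Other groups present: 1 nitrile, 1 primary amine.
Halogen count: 1.

1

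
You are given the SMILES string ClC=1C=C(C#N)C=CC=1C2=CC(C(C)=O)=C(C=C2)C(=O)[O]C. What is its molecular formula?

C17H12ClNO3

Walk through each heavy atom and fill implicit hydrogens from standard valence (C 4, N 3, O 2, S 2, halogen 1):
  atom 1: Cl (halogen, monovalent) → 0 H
  atom 2: C, bond orders sum to 4 (valence 4) → 0 H
  atom 3: C, bond orders sum to 3 (valence 4) → 1 H
  atom 4: C, bond orders sum to 4 (valence 4) → 0 H
  atom 5: C, bond orders sum to 4 (valence 4) → 0 H
  atom 6: N, bond orders sum to 3 (valence 3) → 0 H
  atom 7: C, bond orders sum to 3 (valence 4) → 1 H
  atom 8: C, bond orders sum to 3 (valence 4) → 1 H
  atom 9: C, bond orders sum to 4 (valence 4) → 0 H
  atom 10: C, bond orders sum to 4 (valence 4) → 0 H
  atom 11: C, bond orders sum to 3 (valence 4) → 1 H
  atom 12: C, bond orders sum to 4 (valence 4) → 0 H
  atom 13: C, bond orders sum to 4 (valence 4) → 0 H
  atom 14: C, bond orders sum to 1 (valence 4) → 3 H
  atom 15: O, bond orders sum to 2 (valence 2) → 0 H
  atom 16: C, bond orders sum to 4 (valence 4) → 0 H
  atom 17: C, bond orders sum to 3 (valence 4) → 1 H
  atom 18: C, bond orders sum to 3 (valence 4) → 1 H
  atom 19: C, bond orders sum to 4 (valence 4) → 0 H
  atom 20: O, bond orders sum to 2 (valence 2) → 0 H
  atom 21: O with explicit H count 0
  atom 22: C, bond orders sum to 1 (valence 4) → 3 H
Totals → C:17, H:12, Cl:1, N:1, O:3.
In Hill order: C17H12ClNO3.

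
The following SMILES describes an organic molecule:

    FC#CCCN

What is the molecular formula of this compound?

C4H6FN

Walk through each heavy atom and fill implicit hydrogens from standard valence (C 4, N 3, O 2, S 2, halogen 1):
  atom 1: F (halogen, monovalent) → 0 H
  atom 2: C, bond orders sum to 4 (valence 4) → 0 H
  atom 3: C, bond orders sum to 4 (valence 4) → 0 H
  atom 4: C, bond orders sum to 2 (valence 4) → 2 H
  atom 5: C, bond orders sum to 2 (valence 4) → 2 H
  atom 6: N, bond orders sum to 1 (valence 3) → 2 H
Totals → C:4, H:6, F:1, N:1.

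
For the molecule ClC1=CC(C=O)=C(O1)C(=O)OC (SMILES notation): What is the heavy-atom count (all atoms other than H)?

Every atom symbol written in the SMILES (organic subset) is one heavy atom; implicit H are not written.
Heavy atoms by element → C:7, Cl:1, O:4.
Total: 12.

12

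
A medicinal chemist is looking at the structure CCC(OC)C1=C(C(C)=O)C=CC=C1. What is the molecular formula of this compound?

Walk through each heavy atom and fill implicit hydrogens from standard valence (C 4, N 3, O 2, S 2, halogen 1):
  atom 1: C, bond orders sum to 1 (valence 4) → 3 H
  atom 2: C, bond orders sum to 2 (valence 4) → 2 H
  atom 3: C, bond orders sum to 3 (valence 4) → 1 H
  atom 4: O, bond orders sum to 2 (valence 2) → 0 H
  atom 5: C, bond orders sum to 1 (valence 4) → 3 H
  atom 6: C, bond orders sum to 4 (valence 4) → 0 H
  atom 7: C, bond orders sum to 4 (valence 4) → 0 H
  atom 8: C, bond orders sum to 4 (valence 4) → 0 H
  atom 9: C, bond orders sum to 1 (valence 4) → 3 H
  atom 10: O, bond orders sum to 2 (valence 2) → 0 H
  atom 11: C, bond orders sum to 3 (valence 4) → 1 H
  atom 12: C, bond orders sum to 3 (valence 4) → 1 H
  atom 13: C, bond orders sum to 3 (valence 4) → 1 H
  atom 14: C, bond orders sum to 3 (valence 4) → 1 H
Totals → C:12, H:16, O:2.

C12H16O2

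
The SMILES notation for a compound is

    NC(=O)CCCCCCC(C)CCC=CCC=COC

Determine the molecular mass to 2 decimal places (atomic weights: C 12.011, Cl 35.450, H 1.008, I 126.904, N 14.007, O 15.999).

First, the molecular formula is C17H31NO2 (counting implicit H from valence).
  C: 17 × 12.011 = 204.187
  H: 31 × 1.008 = 31.248
  N: 1 × 14.007 = 14.007
  O: 2 × 15.999 = 31.998
Sum: 17×12.011 + 31×1.008 + 1×14.007 + 2×15.999 = 281.440 → 281.44 g/mol.

281.44 g/mol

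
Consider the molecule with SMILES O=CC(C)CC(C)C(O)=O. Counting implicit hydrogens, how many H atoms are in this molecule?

Walk through each heavy atom and fill implicit hydrogens from standard valence (C 4, N 3, O 2, S 2, halogen 1):
  atom 1: O, bond orders sum to 2 (valence 2) → 0 H
  atom 2: C, bond orders sum to 3 (valence 4) → 1 H
  atom 3: C, bond orders sum to 3 (valence 4) → 1 H
  atom 4: C, bond orders sum to 1 (valence 4) → 3 H
  atom 5: C, bond orders sum to 2 (valence 4) → 2 H
  atom 6: C, bond orders sum to 3 (valence 4) → 1 H
  atom 7: C, bond orders sum to 1 (valence 4) → 3 H
  atom 8: C, bond orders sum to 4 (valence 4) → 0 H
  atom 9: O, bond orders sum to 1 (valence 2) → 1 H
  atom 10: O, bond orders sum to 2 (valence 2) → 0 H
Total hydrogens: 12.

12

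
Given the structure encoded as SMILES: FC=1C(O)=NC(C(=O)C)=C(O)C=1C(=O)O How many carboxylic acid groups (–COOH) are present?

The carboxylic acid motif appears at heavy-atom position 13 in the SMILES.
Other groups present: 2 hydroxyl, 1 ketone.
Carboxylic acid count: 1.

1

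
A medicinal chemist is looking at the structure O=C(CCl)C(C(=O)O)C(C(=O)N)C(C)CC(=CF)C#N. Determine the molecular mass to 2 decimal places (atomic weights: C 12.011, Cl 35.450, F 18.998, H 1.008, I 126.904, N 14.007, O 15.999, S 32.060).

First, the molecular formula is C12H14ClFN2O4 (counting implicit H from valence).
  C: 12 × 12.011 = 144.132
  Cl: 1 × 35.450 = 35.450
  F: 1 × 18.998 = 18.998
  H: 14 × 1.008 = 14.112
  N: 2 × 14.007 = 28.014
  O: 4 × 15.999 = 63.996
Sum: 12×12.011 + 1×35.450 + 1×18.998 + 14×1.008 + 2×14.007 + 4×15.999 = 304.702 → 304.70 g/mol.

304.70 g/mol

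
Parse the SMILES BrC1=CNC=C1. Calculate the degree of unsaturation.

3

Degree of unsaturation = (number of rings) + (number of π bonds).
Ring closures in the SMILES: 1.
π bonds: 2 double bonds (each 1 DoU) → 2 DoU from unsaturation.
Total DoU = 1 + 2 = 3.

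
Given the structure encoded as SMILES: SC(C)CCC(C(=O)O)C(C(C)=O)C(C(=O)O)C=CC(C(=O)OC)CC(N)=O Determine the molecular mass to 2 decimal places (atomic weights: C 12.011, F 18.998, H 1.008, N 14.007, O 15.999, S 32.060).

First, the molecular formula is C18H27NO8S (counting implicit H from valence).
  C: 18 × 12.011 = 216.198
  H: 27 × 1.008 = 27.216
  N: 1 × 14.007 = 14.007
  O: 8 × 15.999 = 127.992
  S: 1 × 32.060 = 32.060
Sum: 18×12.011 + 27×1.008 + 1×14.007 + 8×15.999 + 1×32.060 = 417.473 → 417.47 g/mol.

417.47 g/mol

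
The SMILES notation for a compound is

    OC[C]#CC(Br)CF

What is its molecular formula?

Walk through each heavy atom and fill implicit hydrogens from standard valence (C 4, N 3, O 2, S 2, halogen 1):
  atom 1: O, bond orders sum to 1 (valence 2) → 1 H
  atom 2: C, bond orders sum to 2 (valence 4) → 2 H
  atom 3: C with explicit H count 0
  atom 4: C, bond orders sum to 4 (valence 4) → 0 H
  atom 5: C, bond orders sum to 3 (valence 4) → 1 H
  atom 6: Br (halogen, monovalent) → 0 H
  atom 7: C, bond orders sum to 2 (valence 4) → 2 H
  atom 8: F (halogen, monovalent) → 0 H
Totals → C:5, H:6, Br:1, F:1, O:1.
In Hill order: C5H6BrFO.

C5H6BrFO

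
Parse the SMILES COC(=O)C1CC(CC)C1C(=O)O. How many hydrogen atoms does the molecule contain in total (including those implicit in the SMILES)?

Walk through each heavy atom and fill implicit hydrogens from standard valence (C 4, N 3, O 2, S 2, halogen 1):
  atom 1: C, bond orders sum to 1 (valence 4) → 3 H
  atom 2: O, bond orders sum to 2 (valence 2) → 0 H
  atom 3: C, bond orders sum to 4 (valence 4) → 0 H
  atom 4: O, bond orders sum to 2 (valence 2) → 0 H
  atom 5: C, bond orders sum to 3 (valence 4) → 1 H
  atom 6: C, bond orders sum to 2 (valence 4) → 2 H
  atom 7: C, bond orders sum to 3 (valence 4) → 1 H
  atom 8: C, bond orders sum to 2 (valence 4) → 2 H
  atom 9: C, bond orders sum to 1 (valence 4) → 3 H
  atom 10: C, bond orders sum to 3 (valence 4) → 1 H
  atom 11: C, bond orders sum to 4 (valence 4) → 0 H
  atom 12: O, bond orders sum to 2 (valence 2) → 0 H
  atom 13: O, bond orders sum to 1 (valence 2) → 1 H
Total hydrogens: 14.

14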